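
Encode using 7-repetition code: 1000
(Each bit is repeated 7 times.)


Each bit -> 7 copies

1111111000000000000000000000


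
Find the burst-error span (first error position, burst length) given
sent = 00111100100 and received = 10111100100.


XOR: 10000000000

Burst at position 0, length 1


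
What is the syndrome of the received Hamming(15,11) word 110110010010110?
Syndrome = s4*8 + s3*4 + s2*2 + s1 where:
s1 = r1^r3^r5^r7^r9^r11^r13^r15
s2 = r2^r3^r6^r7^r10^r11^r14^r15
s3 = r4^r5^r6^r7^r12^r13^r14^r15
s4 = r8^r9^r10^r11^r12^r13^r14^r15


s1=0, s2=1, s3=0, s4=0

Syndrome = 2 (error at position 2)


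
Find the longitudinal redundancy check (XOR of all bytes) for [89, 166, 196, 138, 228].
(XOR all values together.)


XOR chain: 89 ^ 166 ^ 196 ^ 138 ^ 228 = 85

85


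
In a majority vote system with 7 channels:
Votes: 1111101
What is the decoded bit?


Ones: 6 out of 7
Threshold: 4

1 (6/7 voted 1)


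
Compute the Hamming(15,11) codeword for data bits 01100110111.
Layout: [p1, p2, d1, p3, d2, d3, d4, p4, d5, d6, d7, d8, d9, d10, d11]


Parity bits: p1=0, p2=1, p3=1, p4=1

010111010110111


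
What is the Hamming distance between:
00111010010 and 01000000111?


XOR: 01111010101
Count of 1s: 7

7


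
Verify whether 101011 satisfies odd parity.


Number of 1s: 4

No, parity error (4 ones)


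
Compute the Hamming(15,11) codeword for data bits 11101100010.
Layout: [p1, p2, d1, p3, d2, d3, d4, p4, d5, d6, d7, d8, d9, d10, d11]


Parity bits: p1=1, p2=0, p3=1, p4=1

101111011100010


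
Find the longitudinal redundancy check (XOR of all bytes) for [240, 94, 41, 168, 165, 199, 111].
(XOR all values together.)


XOR chain: 240 ^ 94 ^ 41 ^ 168 ^ 165 ^ 199 ^ 111 = 34

34


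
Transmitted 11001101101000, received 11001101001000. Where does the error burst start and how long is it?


XOR: 00000000100000

Burst at position 8, length 1


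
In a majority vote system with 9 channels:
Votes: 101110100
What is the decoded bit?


Ones: 5 out of 9
Threshold: 5

1 (5/9 voted 1)


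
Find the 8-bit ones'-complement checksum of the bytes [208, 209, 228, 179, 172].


Sum = 996 mod 256 = 228
Complement = 27

27


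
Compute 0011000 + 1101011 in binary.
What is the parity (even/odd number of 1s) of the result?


0011000 = 24
1101011 = 107
Sum = 131 = 10000011
1s count = 3

odd parity (3 ones in 10000011)


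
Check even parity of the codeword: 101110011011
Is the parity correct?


Number of 1s: 8

Yes, parity is correct (8 ones)


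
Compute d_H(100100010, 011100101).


XOR: 111000111
Count of 1s: 6

6


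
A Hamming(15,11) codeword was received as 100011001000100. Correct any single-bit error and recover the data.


Syndrome = 6: error at position 6

Data: 01001000100 (corrected bit 6)


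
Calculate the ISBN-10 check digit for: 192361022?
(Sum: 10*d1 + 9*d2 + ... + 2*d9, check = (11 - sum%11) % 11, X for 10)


Weighted sum: 179
179 mod 11 = 3

Check digit: 8


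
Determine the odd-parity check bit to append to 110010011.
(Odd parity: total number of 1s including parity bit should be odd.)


Number of 1s in data: 5
Parity bit: 0

0


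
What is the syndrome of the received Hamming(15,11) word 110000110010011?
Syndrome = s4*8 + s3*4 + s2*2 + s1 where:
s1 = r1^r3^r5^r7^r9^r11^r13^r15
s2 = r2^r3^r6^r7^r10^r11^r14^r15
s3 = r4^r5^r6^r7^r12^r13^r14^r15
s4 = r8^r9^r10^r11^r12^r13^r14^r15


s1=0, s2=1, s3=1, s4=0

Syndrome = 6 (error at position 6)


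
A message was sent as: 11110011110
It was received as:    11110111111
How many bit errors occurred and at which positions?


XOR: 00000100001

2 error(s) at position(s): 5, 10


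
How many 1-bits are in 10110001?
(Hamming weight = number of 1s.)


Counting 1s in 10110001

4


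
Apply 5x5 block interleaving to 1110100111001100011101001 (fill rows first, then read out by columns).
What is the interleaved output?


Matrix:
  11101
  00111
  00110
  00111
  01001
Read columns: 1000010001111100111011011

1000010001111100111011011


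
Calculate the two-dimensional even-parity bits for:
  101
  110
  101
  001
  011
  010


Row parities: 000101
Column parities: 110

Row P: 000101, Col P: 110, Corner: 0


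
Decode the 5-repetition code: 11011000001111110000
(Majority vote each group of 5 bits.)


Groups: 11011, 00000, 11111, 10000
Majority votes: 1010

1010


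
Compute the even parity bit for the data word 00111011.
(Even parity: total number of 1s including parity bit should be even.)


Number of 1s in data: 5
Parity bit: 1

1


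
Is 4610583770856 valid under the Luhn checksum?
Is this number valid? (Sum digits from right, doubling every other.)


Luhn sum = 50
50 mod 10 = 0

Valid (Luhn sum mod 10 = 0)


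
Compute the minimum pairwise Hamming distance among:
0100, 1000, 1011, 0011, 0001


Comparing all pairs, minimum distance: 1
Can detect 0 errors, correct 0 errors

1


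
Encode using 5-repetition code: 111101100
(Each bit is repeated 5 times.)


Each bit -> 5 copies

111111111111111111110000011111111110000000000


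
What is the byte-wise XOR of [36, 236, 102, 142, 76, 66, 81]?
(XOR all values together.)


XOR chain: 36 ^ 236 ^ 102 ^ 142 ^ 76 ^ 66 ^ 81 = 127

127


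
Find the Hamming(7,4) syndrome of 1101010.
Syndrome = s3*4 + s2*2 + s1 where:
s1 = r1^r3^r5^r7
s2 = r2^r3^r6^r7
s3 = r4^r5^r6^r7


s1=1, s2=0, s3=0

Syndrome = 1 (error at position 1)


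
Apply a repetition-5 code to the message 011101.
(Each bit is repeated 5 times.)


Each bit -> 5 copies

000001111111111111110000011111


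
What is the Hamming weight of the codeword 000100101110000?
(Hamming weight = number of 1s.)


Counting 1s in 000100101110000

5


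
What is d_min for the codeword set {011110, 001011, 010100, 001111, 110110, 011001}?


Comparing all pairs, minimum distance: 1
Can detect 0 errors, correct 0 errors

1


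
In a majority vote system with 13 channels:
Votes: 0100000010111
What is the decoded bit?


Ones: 5 out of 13
Threshold: 7

0 (5/13 voted 1)


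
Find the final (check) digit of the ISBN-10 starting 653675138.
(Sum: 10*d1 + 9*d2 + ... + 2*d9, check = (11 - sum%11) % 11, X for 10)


Weighted sum: 267
267 mod 11 = 3

Check digit: 8


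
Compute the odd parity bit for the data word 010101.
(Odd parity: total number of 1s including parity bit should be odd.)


Number of 1s in data: 3
Parity bit: 0

0


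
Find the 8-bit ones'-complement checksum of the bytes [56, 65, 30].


Sum = 151 mod 256 = 151
Complement = 104

104


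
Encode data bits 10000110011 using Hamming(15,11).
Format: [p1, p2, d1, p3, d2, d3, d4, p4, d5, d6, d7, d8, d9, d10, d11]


Parity bits: p1=1, p2=1, p3=0, p4=0

111000000110011


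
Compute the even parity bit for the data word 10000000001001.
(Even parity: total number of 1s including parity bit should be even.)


Number of 1s in data: 3
Parity bit: 1

1


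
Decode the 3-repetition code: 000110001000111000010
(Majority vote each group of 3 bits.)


Groups: 000, 110, 001, 000, 111, 000, 010
Majority votes: 0100100

0100100


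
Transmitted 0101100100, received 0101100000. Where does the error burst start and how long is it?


XOR: 0000000100

Burst at position 7, length 1


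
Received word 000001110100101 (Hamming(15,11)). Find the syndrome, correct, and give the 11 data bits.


Syndrome = 1: error at position 1

Data: 00110100101 (corrected bit 1)


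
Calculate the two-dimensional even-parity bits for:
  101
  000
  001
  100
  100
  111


Row parities: 001111
Column parities: 011

Row P: 001111, Col P: 011, Corner: 0


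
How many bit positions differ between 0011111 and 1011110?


XOR: 1000001
Count of 1s: 2

2


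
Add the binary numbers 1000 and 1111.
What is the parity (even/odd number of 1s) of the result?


1000 = 8
1111 = 15
Sum = 23 = 10111
1s count = 4

even parity (4 ones in 10111)


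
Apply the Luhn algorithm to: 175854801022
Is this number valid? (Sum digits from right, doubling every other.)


Luhn sum = 38
38 mod 10 = 8

Invalid (Luhn sum mod 10 = 8)


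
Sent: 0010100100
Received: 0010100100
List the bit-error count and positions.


XOR: 0000000000

0 errors (received matches sent)


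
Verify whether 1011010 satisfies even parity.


Number of 1s: 4

Yes, parity is correct (4 ones)


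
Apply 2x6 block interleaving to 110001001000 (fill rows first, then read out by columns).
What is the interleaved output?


Matrix:
  110001
  001000
Read columns: 101001000010

101001000010


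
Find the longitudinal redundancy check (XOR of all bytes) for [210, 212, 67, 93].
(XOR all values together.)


XOR chain: 210 ^ 212 ^ 67 ^ 93 = 24

24


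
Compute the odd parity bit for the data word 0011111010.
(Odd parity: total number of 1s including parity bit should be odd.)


Number of 1s in data: 6
Parity bit: 1

1


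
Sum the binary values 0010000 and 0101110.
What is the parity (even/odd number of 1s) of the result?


0010000 = 16
0101110 = 46
Sum = 62 = 111110
1s count = 5

odd parity (5 ones in 111110)


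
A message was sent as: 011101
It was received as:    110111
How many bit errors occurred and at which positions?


XOR: 101010

3 error(s) at position(s): 0, 2, 4


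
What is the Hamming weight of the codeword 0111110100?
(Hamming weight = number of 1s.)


Counting 1s in 0111110100

6


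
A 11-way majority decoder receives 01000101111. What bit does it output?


Ones: 6 out of 11
Threshold: 6

1 (6/11 voted 1)


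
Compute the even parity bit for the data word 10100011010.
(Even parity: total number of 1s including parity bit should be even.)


Number of 1s in data: 5
Parity bit: 1

1


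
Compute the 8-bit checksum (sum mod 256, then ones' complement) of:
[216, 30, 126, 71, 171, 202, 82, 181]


Sum = 1079 mod 256 = 55
Complement = 200

200


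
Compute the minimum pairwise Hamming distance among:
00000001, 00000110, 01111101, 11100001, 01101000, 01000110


Comparing all pairs, minimum distance: 1
Can detect 0 errors, correct 0 errors

1


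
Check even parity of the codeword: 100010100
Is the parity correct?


Number of 1s: 3

No, parity error (3 ones)


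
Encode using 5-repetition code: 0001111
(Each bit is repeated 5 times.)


Each bit -> 5 copies

00000000000000011111111111111111111


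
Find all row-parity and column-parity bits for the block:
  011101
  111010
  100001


Row parities: 000
Column parities: 000110

Row P: 000, Col P: 000110, Corner: 0


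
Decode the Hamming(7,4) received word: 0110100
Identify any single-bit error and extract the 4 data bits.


Syndrome = 4: error at position 4

Data: 1100 (corrected bit 4)


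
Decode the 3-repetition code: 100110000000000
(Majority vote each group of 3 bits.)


Groups: 100, 110, 000, 000, 000
Majority votes: 01000

01000


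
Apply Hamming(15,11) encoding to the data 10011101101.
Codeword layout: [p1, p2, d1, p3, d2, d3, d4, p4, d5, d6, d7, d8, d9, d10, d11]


Parity bits: p1=1, p2=0, p3=0, p4=1

101000111101101


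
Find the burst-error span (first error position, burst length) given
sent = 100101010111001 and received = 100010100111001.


XOR: 000111110000000

Burst at position 3, length 5


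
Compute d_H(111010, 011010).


XOR: 100000
Count of 1s: 1

1


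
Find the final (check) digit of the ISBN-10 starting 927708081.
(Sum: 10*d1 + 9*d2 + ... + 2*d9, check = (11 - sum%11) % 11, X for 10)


Weighted sum: 279
279 mod 11 = 4

Check digit: 7


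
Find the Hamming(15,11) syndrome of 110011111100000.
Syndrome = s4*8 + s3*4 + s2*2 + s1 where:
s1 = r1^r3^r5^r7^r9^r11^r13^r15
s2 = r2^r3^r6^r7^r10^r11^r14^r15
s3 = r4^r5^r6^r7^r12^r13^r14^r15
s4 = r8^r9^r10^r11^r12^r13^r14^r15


s1=0, s2=0, s3=1, s4=1

Syndrome = 12 (error at position 12)


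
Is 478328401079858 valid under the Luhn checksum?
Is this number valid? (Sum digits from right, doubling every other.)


Luhn sum = 70
70 mod 10 = 0

Valid (Luhn sum mod 10 = 0)


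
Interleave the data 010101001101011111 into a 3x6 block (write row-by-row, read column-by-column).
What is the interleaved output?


Matrix:
  010101
  001101
  011111
Read columns: 000101011111001111

000101011111001111


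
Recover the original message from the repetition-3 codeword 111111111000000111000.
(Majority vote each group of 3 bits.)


Groups: 111, 111, 111, 000, 000, 111, 000
Majority votes: 1110010

1110010


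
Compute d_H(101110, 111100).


XOR: 010010
Count of 1s: 2

2


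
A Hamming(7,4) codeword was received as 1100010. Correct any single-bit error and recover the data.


Syndrome = 5: error at position 5

Data: 0110 (corrected bit 5)


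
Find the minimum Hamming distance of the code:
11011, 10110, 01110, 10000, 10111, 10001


Comparing all pairs, minimum distance: 1
Can detect 0 errors, correct 0 errors

1


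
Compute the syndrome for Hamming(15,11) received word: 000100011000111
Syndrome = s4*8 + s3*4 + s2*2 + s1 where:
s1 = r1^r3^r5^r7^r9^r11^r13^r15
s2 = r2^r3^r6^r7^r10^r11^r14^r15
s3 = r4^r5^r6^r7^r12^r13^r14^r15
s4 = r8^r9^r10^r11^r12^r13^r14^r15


s1=1, s2=0, s3=0, s4=1

Syndrome = 9 (error at position 9)


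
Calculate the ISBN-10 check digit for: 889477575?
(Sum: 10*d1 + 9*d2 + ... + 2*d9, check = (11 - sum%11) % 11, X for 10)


Weighted sum: 380
380 mod 11 = 6

Check digit: 5


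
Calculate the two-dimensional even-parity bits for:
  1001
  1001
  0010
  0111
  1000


Row parities: 00111
Column parities: 1101

Row P: 00111, Col P: 1101, Corner: 1


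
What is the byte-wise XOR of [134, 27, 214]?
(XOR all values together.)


XOR chain: 134 ^ 27 ^ 214 = 75

75


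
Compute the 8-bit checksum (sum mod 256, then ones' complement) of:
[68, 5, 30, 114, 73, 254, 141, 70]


Sum = 755 mod 256 = 243
Complement = 12

12


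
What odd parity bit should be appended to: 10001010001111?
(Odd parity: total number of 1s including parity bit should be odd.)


Number of 1s in data: 7
Parity bit: 0

0


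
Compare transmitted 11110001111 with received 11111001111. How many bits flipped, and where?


XOR: 00001000000

1 error(s) at position(s): 4


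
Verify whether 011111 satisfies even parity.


Number of 1s: 5

No, parity error (5 ones)


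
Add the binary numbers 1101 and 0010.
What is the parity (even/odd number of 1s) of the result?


1101 = 13
0010 = 2
Sum = 15 = 1111
1s count = 4

even parity (4 ones in 1111)


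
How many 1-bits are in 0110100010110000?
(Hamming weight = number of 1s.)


Counting 1s in 0110100010110000

6


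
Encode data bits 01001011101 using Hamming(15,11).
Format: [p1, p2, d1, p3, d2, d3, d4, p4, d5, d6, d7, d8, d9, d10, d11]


Parity bits: p1=1, p2=0, p3=0, p4=1

100010011011101


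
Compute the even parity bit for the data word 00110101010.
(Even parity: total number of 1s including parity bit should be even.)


Number of 1s in data: 5
Parity bit: 1

1


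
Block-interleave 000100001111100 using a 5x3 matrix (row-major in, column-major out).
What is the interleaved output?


Matrix:
  000
  100
  001
  111
  100
Read columns: 010110001000110

010110001000110


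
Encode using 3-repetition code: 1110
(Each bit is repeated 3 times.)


Each bit -> 3 copies

111111111000


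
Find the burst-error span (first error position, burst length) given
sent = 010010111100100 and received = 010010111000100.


XOR: 000000000100000

Burst at position 9, length 1


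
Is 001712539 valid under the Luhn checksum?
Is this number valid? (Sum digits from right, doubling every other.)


Luhn sum = 31
31 mod 10 = 1

Invalid (Luhn sum mod 10 = 1)


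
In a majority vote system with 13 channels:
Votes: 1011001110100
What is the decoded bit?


Ones: 7 out of 13
Threshold: 7

1 (7/13 voted 1)


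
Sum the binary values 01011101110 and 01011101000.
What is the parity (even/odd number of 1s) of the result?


01011101110 = 750
01011101000 = 744
Sum = 1494 = 10111010110
1s count = 7

odd parity (7 ones in 10111010110)


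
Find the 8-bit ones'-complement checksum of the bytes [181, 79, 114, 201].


Sum = 575 mod 256 = 63
Complement = 192

192


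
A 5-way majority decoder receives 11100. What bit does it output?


Ones: 3 out of 5
Threshold: 3

1 (3/5 voted 1)


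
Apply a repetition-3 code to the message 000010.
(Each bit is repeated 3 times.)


Each bit -> 3 copies

000000000000111000


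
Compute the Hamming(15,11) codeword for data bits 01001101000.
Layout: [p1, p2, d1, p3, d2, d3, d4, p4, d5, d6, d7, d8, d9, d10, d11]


Parity bits: p1=0, p2=1, p3=0, p4=1

010010011101000


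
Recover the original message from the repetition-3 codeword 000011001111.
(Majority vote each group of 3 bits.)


Groups: 000, 011, 001, 111
Majority votes: 0101

0101


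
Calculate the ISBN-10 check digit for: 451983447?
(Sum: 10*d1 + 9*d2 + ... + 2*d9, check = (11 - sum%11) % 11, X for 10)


Weighted sum: 261
261 mod 11 = 8

Check digit: 3


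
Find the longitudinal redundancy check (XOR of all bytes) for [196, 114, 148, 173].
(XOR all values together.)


XOR chain: 196 ^ 114 ^ 148 ^ 173 = 143

143


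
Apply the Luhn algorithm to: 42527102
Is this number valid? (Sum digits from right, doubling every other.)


Luhn sum = 21
21 mod 10 = 1

Invalid (Luhn sum mod 10 = 1)


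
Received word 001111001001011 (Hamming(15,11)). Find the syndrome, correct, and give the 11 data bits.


Syndrome = 0: no error detected

Data: 11101001011 (no errors)


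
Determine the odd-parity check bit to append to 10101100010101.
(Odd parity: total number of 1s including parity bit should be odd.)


Number of 1s in data: 7
Parity bit: 0

0


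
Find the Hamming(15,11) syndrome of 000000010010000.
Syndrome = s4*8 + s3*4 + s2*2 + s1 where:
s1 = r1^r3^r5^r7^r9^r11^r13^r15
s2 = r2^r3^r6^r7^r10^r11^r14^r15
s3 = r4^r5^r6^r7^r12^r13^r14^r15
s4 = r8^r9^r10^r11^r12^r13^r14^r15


s1=1, s2=1, s3=0, s4=0

Syndrome = 3 (error at position 3)


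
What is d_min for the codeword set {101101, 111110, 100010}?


Comparing all pairs, minimum distance: 3
Can detect 2 errors, correct 1 errors

3


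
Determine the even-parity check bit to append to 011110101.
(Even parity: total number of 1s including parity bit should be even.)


Number of 1s in data: 6
Parity bit: 0

0


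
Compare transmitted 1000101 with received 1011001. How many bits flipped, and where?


XOR: 0011100

3 error(s) at position(s): 2, 3, 4


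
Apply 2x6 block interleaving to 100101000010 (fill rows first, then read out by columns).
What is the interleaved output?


Matrix:
  100101
  000010
Read columns: 100000100110

100000100110


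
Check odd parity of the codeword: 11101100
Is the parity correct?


Number of 1s: 5

Yes, parity is correct (5 ones)


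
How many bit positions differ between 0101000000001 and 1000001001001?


XOR: 1101001001000
Count of 1s: 5

5


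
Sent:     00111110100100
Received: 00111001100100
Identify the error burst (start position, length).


XOR: 00000111000000

Burst at position 5, length 3


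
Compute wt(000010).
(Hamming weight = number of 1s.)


Counting 1s in 000010

1


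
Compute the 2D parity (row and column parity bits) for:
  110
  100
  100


Row parities: 011
Column parities: 110

Row P: 011, Col P: 110, Corner: 0


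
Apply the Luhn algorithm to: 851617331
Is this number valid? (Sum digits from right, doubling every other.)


Luhn sum = 29
29 mod 10 = 9

Invalid (Luhn sum mod 10 = 9)


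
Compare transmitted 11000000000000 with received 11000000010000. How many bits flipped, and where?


XOR: 00000000010000

1 error(s) at position(s): 9


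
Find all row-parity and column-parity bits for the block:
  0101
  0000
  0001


Row parities: 001
Column parities: 0100

Row P: 001, Col P: 0100, Corner: 1


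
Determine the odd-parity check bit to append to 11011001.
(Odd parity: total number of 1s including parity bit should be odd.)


Number of 1s in data: 5
Parity bit: 0

0


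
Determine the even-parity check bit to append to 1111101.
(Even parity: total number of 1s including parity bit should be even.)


Number of 1s in data: 6
Parity bit: 0

0


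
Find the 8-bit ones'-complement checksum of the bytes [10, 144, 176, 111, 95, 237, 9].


Sum = 782 mod 256 = 14
Complement = 241

241


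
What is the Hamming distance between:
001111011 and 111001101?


XOR: 110110110
Count of 1s: 6

6


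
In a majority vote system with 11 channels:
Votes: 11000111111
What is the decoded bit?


Ones: 8 out of 11
Threshold: 6

1 (8/11 voted 1)


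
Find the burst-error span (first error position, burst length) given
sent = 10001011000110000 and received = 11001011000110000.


XOR: 01000000000000000

Burst at position 1, length 1


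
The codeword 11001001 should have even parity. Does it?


Number of 1s: 4

Yes, parity is correct (4 ones)


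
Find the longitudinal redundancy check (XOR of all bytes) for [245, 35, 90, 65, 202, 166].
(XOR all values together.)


XOR chain: 245 ^ 35 ^ 90 ^ 65 ^ 202 ^ 166 = 161

161


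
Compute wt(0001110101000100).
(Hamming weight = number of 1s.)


Counting 1s in 0001110101000100

6


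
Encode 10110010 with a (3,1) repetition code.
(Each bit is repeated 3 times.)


Each bit -> 3 copies

111000111111000000111000


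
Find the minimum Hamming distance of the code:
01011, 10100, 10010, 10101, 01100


Comparing all pairs, minimum distance: 1
Can detect 0 errors, correct 0 errors

1


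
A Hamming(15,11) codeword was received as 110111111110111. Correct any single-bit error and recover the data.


Syndrome = 15: error at position 15

Data: 01111110110 (corrected bit 15)


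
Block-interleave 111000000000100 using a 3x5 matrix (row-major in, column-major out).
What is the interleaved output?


Matrix:
  11100
  00000
  00100
Read columns: 100100101000000

100100101000000


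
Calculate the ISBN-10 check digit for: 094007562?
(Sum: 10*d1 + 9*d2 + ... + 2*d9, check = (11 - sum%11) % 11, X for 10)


Weighted sum: 190
190 mod 11 = 3

Check digit: 8


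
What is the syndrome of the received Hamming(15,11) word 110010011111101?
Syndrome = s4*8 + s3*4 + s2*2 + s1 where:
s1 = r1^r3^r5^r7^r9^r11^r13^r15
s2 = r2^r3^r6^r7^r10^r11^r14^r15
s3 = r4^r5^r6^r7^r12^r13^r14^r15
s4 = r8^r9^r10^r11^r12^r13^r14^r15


s1=0, s2=0, s3=0, s4=1

Syndrome = 8 (error at position 8)


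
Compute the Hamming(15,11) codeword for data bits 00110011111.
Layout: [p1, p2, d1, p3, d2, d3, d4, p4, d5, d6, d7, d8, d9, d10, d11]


Parity bits: p1=0, p2=1, p3=0, p4=1

010001110011111


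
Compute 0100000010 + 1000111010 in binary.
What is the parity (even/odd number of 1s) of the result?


0100000010 = 258
1000111010 = 570
Sum = 828 = 1100111100
1s count = 6

even parity (6 ones in 1100111100)


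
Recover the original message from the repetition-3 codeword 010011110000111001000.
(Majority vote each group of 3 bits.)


Groups: 010, 011, 110, 000, 111, 001, 000
Majority votes: 0110100

0110100


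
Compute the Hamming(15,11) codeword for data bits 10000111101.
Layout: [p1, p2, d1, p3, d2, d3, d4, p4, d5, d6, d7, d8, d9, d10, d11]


Parity bits: p1=0, p2=0, p3=1, p4=1

001100010111101


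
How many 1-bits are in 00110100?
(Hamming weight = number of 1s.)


Counting 1s in 00110100

3


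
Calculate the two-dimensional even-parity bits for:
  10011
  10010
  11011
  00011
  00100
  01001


Row parities: 100010
Column parities: 10100

Row P: 100010, Col P: 10100, Corner: 0


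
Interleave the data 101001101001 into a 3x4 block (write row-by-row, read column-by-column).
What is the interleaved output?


Matrix:
  1010
  0110
  1001
Read columns: 101010110001

101010110001


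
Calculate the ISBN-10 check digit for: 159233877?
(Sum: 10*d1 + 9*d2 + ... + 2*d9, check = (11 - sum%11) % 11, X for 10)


Weighted sum: 241
241 mod 11 = 10

Check digit: 1


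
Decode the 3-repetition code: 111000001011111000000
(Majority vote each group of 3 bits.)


Groups: 111, 000, 001, 011, 111, 000, 000
Majority votes: 1001100

1001100


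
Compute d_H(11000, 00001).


XOR: 11001
Count of 1s: 3

3


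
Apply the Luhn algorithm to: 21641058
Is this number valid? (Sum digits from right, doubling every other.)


Luhn sum = 23
23 mod 10 = 3

Invalid (Luhn sum mod 10 = 3)


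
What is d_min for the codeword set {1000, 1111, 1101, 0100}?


Comparing all pairs, minimum distance: 1
Can detect 0 errors, correct 0 errors

1


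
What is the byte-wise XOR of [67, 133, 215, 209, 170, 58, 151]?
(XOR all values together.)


XOR chain: 67 ^ 133 ^ 215 ^ 209 ^ 170 ^ 58 ^ 151 = 199

199


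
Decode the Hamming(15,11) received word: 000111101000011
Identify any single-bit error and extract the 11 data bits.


Syndrome = 8: error at position 8

Data: 01111000011 (corrected bit 8)


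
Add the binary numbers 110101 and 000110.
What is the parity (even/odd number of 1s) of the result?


110101 = 53
000110 = 6
Sum = 59 = 111011
1s count = 5

odd parity (5 ones in 111011)


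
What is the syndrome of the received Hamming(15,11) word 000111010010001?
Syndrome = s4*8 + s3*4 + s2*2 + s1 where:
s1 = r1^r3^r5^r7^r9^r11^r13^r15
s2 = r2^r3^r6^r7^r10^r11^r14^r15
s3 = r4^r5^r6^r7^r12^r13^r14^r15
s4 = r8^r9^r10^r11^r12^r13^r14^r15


s1=1, s2=1, s3=0, s4=1

Syndrome = 11 (error at position 11)


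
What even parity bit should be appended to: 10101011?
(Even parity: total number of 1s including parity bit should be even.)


Number of 1s in data: 5
Parity bit: 1

1


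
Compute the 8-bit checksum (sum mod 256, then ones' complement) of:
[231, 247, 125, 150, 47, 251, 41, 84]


Sum = 1176 mod 256 = 152
Complement = 103

103


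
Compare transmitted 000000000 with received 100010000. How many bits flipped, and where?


XOR: 100010000

2 error(s) at position(s): 0, 4


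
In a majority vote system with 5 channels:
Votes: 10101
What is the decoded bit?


Ones: 3 out of 5
Threshold: 3

1 (3/5 voted 1)


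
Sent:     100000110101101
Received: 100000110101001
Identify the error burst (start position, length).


XOR: 000000000000100

Burst at position 12, length 1


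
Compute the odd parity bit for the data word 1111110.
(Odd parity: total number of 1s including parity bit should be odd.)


Number of 1s in data: 6
Parity bit: 1

1


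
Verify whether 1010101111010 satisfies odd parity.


Number of 1s: 8

No, parity error (8 ones)


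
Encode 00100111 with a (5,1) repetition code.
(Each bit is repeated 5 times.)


Each bit -> 5 copies

0000000000111110000000000111111111111111


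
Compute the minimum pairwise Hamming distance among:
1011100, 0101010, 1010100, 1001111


Comparing all pairs, minimum distance: 1
Can detect 0 errors, correct 0 errors

1


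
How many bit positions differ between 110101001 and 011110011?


XOR: 101011010
Count of 1s: 5

5


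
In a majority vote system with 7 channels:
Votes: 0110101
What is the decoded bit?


Ones: 4 out of 7
Threshold: 4

1 (4/7 voted 1)


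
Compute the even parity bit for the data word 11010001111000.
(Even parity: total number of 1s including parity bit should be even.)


Number of 1s in data: 7
Parity bit: 1

1


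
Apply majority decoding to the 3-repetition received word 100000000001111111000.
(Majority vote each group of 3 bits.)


Groups: 100, 000, 000, 001, 111, 111, 000
Majority votes: 0000110

0000110


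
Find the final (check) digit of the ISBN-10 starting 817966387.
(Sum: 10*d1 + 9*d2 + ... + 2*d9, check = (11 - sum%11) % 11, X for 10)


Weighted sum: 324
324 mod 11 = 5

Check digit: 6


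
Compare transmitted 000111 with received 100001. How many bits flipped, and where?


XOR: 100110

3 error(s) at position(s): 0, 3, 4


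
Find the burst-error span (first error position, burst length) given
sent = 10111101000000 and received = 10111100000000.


XOR: 00000001000000

Burst at position 7, length 1


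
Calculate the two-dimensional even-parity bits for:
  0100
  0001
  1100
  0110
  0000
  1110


Row parities: 110001
Column parities: 0001

Row P: 110001, Col P: 0001, Corner: 1


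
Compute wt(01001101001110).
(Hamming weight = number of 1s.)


Counting 1s in 01001101001110

7


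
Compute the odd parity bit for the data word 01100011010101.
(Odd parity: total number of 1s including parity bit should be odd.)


Number of 1s in data: 7
Parity bit: 0

0


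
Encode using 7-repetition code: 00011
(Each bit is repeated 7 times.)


Each bit -> 7 copies

00000000000000000000011111111111111


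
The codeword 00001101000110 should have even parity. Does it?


Number of 1s: 5

No, parity error (5 ones)


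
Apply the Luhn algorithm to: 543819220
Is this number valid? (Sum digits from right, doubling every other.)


Luhn sum = 39
39 mod 10 = 9

Invalid (Luhn sum mod 10 = 9)


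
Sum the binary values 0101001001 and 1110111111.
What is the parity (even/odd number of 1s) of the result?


0101001001 = 329
1110111111 = 959
Sum = 1288 = 10100001000
1s count = 3

odd parity (3 ones in 10100001000)


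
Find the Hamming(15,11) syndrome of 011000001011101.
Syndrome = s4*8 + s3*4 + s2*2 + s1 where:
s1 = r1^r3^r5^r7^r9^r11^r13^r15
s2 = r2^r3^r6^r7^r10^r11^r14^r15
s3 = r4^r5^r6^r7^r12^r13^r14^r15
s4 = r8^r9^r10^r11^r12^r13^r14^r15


s1=1, s2=0, s3=1, s4=1

Syndrome = 13 (error at position 13)


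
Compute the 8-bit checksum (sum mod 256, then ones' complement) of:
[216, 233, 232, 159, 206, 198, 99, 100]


Sum = 1443 mod 256 = 163
Complement = 92

92


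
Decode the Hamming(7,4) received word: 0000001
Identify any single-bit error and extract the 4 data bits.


Syndrome = 7: error at position 7

Data: 0000 (corrected bit 7)


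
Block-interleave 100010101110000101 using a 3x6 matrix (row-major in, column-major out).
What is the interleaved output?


Matrix:
  100010
  101110
  000101
Read columns: 110000010011110001

110000010011110001


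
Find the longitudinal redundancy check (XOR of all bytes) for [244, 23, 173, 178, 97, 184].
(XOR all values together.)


XOR chain: 244 ^ 23 ^ 173 ^ 178 ^ 97 ^ 184 = 37

37


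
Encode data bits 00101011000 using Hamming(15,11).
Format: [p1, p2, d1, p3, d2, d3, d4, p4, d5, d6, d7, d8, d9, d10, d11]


Parity bits: p1=0, p2=0, p3=0, p4=1

000001011011000


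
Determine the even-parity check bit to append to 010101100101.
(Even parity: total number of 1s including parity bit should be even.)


Number of 1s in data: 6
Parity bit: 0

0


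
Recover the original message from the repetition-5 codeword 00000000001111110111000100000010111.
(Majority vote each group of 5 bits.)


Groups: 00000, 00000, 11111, 10111, 00010, 00000, 10111
Majority votes: 0011001

0011001


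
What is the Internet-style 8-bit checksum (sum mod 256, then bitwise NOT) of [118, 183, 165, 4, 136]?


Sum = 606 mod 256 = 94
Complement = 161

161


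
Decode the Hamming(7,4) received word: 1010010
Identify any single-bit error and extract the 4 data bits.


Syndrome = 4: error at position 4

Data: 1010 (corrected bit 4)


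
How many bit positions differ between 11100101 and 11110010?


XOR: 00010111
Count of 1s: 4

4


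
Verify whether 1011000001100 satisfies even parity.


Number of 1s: 5

No, parity error (5 ones)


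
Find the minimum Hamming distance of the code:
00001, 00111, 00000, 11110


Comparing all pairs, minimum distance: 1
Can detect 0 errors, correct 0 errors

1


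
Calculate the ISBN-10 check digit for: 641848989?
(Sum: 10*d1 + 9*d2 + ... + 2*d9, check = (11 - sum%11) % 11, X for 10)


Weighted sum: 302
302 mod 11 = 5

Check digit: 6


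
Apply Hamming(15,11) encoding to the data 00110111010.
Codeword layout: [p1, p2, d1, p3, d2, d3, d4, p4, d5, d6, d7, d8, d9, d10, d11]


Parity bits: p1=0, p2=1, p3=0, p4=0

010001100111010


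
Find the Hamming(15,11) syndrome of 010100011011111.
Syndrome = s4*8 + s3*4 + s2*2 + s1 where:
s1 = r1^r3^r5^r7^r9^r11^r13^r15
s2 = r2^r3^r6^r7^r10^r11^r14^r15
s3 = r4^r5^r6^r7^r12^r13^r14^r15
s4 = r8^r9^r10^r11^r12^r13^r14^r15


s1=0, s2=0, s3=1, s4=1

Syndrome = 12 (error at position 12)


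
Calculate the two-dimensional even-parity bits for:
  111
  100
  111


Row parities: 111
Column parities: 100

Row P: 111, Col P: 100, Corner: 1


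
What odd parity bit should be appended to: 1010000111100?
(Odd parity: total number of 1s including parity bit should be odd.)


Number of 1s in data: 6
Parity bit: 1

1


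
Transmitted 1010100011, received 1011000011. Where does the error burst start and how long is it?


XOR: 0001100000

Burst at position 3, length 2


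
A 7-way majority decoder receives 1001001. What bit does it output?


Ones: 3 out of 7
Threshold: 4

0 (3/7 voted 1)


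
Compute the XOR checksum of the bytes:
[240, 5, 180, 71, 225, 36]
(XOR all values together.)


XOR chain: 240 ^ 5 ^ 180 ^ 71 ^ 225 ^ 36 = 195

195


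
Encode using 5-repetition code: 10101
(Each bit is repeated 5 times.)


Each bit -> 5 copies

1111100000111110000011111


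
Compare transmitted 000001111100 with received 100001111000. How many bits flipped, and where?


XOR: 100000000100

2 error(s) at position(s): 0, 9


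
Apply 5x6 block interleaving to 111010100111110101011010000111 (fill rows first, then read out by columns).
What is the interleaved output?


Matrix:
  111010
  100111
  110101
  011010
  000111
Read columns: 111001011010010011011101101101

111001011010010011011101101101


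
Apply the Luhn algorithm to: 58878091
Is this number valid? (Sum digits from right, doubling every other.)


Luhn sum = 40
40 mod 10 = 0

Valid (Luhn sum mod 10 = 0)


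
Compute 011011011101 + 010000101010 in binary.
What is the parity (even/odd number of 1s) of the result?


011011011101 = 1757
010000101010 = 1066
Sum = 2823 = 101100000111
1s count = 6

even parity (6 ones in 101100000111)


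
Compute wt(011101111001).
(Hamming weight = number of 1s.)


Counting 1s in 011101111001

8


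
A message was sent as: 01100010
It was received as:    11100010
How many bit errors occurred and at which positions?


XOR: 10000000

1 error(s) at position(s): 0


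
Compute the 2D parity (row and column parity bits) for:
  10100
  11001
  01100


Row parities: 010
Column parities: 00001

Row P: 010, Col P: 00001, Corner: 1


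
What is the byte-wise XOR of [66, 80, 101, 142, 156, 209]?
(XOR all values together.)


XOR chain: 66 ^ 80 ^ 101 ^ 142 ^ 156 ^ 209 = 180

180


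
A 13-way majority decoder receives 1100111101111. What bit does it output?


Ones: 10 out of 13
Threshold: 7

1 (10/13 voted 1)


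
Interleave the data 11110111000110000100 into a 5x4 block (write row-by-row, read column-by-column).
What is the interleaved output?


Matrix:
  1111
  0111
  0001
  1000
  0100
Read columns: 10010110011100011100

10010110011100011100


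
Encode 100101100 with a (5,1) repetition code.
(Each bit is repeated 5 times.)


Each bit -> 5 copies

111110000000000111110000011111111110000000000


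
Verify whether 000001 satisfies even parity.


Number of 1s: 1

No, parity error (1 ones)


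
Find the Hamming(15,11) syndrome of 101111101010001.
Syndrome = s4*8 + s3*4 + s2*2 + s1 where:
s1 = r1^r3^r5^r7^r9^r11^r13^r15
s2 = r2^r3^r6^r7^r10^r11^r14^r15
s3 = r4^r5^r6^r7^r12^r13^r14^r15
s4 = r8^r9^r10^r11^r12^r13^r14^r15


s1=1, s2=1, s3=1, s4=1

Syndrome = 15 (error at position 15)


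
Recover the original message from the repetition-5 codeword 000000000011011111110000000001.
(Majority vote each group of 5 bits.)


Groups: 00000, 00000, 11011, 11111, 00000, 00001
Majority votes: 001100

001100


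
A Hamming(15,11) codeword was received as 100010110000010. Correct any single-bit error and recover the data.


Syndrome = 5: error at position 5

Data: 00010000010 (corrected bit 5)


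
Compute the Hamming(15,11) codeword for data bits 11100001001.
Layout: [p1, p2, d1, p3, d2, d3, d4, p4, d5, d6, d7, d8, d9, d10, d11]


Parity bits: p1=1, p2=1, p3=0, p4=0

111011000001001


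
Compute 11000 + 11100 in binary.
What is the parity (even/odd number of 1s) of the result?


11000 = 24
11100 = 28
Sum = 52 = 110100
1s count = 3

odd parity (3 ones in 110100)


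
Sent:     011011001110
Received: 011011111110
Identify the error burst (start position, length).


XOR: 000000110000

Burst at position 6, length 2


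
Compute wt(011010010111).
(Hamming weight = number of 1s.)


Counting 1s in 011010010111

7


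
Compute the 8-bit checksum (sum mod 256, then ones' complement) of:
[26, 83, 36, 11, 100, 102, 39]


Sum = 397 mod 256 = 141
Complement = 114

114


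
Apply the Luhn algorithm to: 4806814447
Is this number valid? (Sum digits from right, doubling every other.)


Luhn sum = 57
57 mod 10 = 7

Invalid (Luhn sum mod 10 = 7)


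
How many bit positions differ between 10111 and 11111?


XOR: 01000
Count of 1s: 1

1


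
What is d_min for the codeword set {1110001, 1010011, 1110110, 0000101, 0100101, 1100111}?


Comparing all pairs, minimum distance: 1
Can detect 0 errors, correct 0 errors

1


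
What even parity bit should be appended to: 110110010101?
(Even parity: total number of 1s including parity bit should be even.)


Number of 1s in data: 7
Parity bit: 1

1


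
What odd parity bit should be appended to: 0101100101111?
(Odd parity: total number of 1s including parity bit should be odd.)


Number of 1s in data: 8
Parity bit: 1

1


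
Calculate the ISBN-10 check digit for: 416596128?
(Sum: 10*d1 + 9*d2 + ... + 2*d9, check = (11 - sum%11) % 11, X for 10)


Weighted sum: 242
242 mod 11 = 0

Check digit: 0


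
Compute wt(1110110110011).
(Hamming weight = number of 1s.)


Counting 1s in 1110110110011

9


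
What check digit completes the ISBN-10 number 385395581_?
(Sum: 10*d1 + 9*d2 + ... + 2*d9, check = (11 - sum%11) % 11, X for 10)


Weighted sum: 288
288 mod 11 = 2

Check digit: 9


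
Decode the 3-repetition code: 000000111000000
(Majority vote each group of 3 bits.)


Groups: 000, 000, 111, 000, 000
Majority votes: 00100

00100


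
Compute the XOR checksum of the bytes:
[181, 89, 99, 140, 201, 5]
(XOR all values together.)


XOR chain: 181 ^ 89 ^ 99 ^ 140 ^ 201 ^ 5 = 207

207


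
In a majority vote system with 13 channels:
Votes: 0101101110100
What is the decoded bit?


Ones: 7 out of 13
Threshold: 7

1 (7/13 voted 1)


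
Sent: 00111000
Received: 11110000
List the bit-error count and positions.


XOR: 11001000

3 error(s) at position(s): 0, 1, 4


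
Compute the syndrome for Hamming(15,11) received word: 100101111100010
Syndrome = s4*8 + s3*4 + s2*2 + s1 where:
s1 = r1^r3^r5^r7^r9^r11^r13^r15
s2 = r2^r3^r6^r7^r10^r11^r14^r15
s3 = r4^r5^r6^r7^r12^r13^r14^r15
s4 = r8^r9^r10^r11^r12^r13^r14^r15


s1=1, s2=0, s3=0, s4=0

Syndrome = 1 (error at position 1)


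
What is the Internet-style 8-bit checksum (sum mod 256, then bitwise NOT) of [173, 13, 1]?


Sum = 187 mod 256 = 187
Complement = 68

68


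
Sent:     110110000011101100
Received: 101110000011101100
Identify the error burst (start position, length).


XOR: 011000000000000000

Burst at position 1, length 2
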